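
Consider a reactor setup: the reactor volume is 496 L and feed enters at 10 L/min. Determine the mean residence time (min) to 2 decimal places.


tau = V / v0
tau = 496 / 10
tau = 49.60 min


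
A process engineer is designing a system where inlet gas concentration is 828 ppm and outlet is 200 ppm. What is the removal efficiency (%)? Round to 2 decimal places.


Efficiency = (G_in - G_out) / G_in * 100%
Efficiency = (828 - 200) / 828 * 100
Efficiency = 628 / 828 * 100
Efficiency = 75.85%


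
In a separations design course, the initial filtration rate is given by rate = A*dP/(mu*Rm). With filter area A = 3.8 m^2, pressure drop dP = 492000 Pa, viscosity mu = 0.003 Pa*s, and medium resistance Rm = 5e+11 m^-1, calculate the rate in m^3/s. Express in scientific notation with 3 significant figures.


rate = A * dP / (mu * Rm)
rate = 3.8 * 492000 / (0.003 * 5e+11)
rate = 1869600.0 / 1.500e+09
rate = 1.25e-03 m^3/s


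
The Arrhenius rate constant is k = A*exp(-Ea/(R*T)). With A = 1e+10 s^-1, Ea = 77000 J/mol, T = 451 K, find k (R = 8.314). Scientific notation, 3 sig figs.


k = A * exp(-Ea/(R*T))
k = 1e+10 * exp(-77000 / (8.314 * 451))
k = 1e+10 * exp(-20.535447)
k = 1.21e+01


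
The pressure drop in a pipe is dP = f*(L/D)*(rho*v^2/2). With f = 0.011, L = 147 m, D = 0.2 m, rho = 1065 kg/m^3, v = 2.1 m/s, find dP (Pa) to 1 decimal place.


dP = f * (L/D) * (rho*v^2/2)
dP = 0.011 * (147/0.2) * (1065*2.1^2/2)
L/D = 735.0
rho*v^2/2 = 1065*4.41/2 = 2348.325
dP = 0.011 * 735.0 * 2348.325
dP = 18986.2 Pa


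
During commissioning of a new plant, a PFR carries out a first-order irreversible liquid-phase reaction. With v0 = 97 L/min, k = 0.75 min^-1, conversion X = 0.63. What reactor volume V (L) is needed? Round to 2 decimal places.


V = (v0/k) * ln(1/(1-X))
V = (97/0.75) * ln(1/(1-0.63))
V = 129.333333 * ln(2.702703)
V = 129.333333 * 0.994252
V = 128.59 L


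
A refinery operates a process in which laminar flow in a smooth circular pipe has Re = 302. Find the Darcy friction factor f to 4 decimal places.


f = 64 / Re
f = 64 / 302
f = 0.2119


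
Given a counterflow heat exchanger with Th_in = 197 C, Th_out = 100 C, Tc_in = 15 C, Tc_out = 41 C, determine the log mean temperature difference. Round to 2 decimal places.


dT1 = Th_in - Tc_out = 197 - 41 = 156
dT2 = Th_out - Tc_in = 100 - 15 = 85
LMTD = (dT1 - dT2) / ln(dT1/dT2)
LMTD = (156 - 85) / ln(156/85)
LMTD = 116.93 K


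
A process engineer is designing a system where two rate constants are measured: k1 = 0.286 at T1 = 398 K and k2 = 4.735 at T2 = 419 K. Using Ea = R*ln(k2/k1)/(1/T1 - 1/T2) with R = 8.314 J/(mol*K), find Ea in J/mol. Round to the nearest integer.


Ea = R * ln(k2/k1) / (1/T1 - 1/T2)
ln(k2/k1) = ln(4.735/0.286) = 2.8067452
1/T1 - 1/T2 = 1/398 - 1/419 = 0.000125927969
Ea = 8.314 * 2.8067452 / 0.000125927969
Ea = 185307 J/mol


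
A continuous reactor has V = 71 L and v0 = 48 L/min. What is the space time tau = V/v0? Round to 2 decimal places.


tau = V / v0
tau = 71 / 48
tau = 1.48 min


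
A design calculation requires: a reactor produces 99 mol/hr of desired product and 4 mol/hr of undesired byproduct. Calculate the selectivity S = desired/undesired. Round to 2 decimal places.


S = desired product rate / undesired product rate
S = 99 / 4
S = 24.75


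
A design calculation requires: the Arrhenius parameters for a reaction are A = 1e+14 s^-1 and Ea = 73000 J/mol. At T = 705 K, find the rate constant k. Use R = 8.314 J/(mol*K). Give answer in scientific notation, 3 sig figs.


k = A * exp(-Ea/(R*T))
k = 1e+14 * exp(-73000 / (8.314 * 705))
k = 1e+14 * exp(-12.454426)
k = 3.90e+08


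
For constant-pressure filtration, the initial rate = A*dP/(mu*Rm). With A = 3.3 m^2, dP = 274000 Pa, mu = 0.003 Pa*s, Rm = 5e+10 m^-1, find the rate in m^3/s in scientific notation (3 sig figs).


rate = A * dP / (mu * Rm)
rate = 3.3 * 274000 / (0.003 * 5e+10)
rate = 904200.0 / 1.500e+08
rate = 6.03e-03 m^3/s


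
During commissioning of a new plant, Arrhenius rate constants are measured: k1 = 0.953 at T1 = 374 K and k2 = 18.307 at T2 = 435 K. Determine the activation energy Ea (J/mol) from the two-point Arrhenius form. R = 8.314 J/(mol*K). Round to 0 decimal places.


Ea = R * ln(k2/k1) / (1/T1 - 1/T2)
ln(k2/k1) = ln(18.307/0.953) = 2.9554239
1/T1 - 1/T2 = 1/374 - 1/435 = 0.000374946217
Ea = 8.314 * 2.9554239 / 0.000374946217
Ea = 65533 J/mol


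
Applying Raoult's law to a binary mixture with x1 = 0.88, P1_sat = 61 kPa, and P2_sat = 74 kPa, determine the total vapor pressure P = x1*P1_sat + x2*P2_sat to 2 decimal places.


P = x1*P1_sat + x2*P2_sat
x2 = 1 - x1 = 1 - 0.88 = 0.12
P = 0.88*61 + 0.12*74
P = 53.68 + 8.88
P = 62.56 kPa


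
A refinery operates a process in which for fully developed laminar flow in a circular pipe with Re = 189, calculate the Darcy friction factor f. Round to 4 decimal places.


f = 64 / Re
f = 64 / 189
f = 0.3386


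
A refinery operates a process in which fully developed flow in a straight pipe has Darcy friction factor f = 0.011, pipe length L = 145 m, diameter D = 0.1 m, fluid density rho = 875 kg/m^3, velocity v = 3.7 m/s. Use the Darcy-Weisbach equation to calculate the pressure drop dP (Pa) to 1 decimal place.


dP = f * (L/D) * (rho*v^2/2)
dP = 0.011 * (145/0.1) * (875*3.7^2/2)
L/D = 1450.0
rho*v^2/2 = 875*13.69/2 = 5989.375
dP = 0.011 * 1450.0 * 5989.375
dP = 95530.5 Pa


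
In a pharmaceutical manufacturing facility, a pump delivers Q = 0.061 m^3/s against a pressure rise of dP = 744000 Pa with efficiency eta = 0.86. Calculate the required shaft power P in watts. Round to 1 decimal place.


P = Q * dP / eta
P = 0.061 * 744000 / 0.86
P = 45384.0 / 0.86
P = 52772.1 W


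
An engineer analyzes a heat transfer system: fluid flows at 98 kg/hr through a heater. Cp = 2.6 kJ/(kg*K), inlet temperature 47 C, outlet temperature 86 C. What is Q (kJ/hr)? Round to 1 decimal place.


Q = m_dot * Cp * (T2 - T1)
Q = 98 * 2.6 * (86 - 47)
Q = 98 * 2.6 * 39
Q = 9937.2 kJ/hr


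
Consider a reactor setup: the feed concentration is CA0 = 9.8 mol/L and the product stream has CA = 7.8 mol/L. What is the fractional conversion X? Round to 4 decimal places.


X = (CA0 - CA) / CA0
X = (9.8 - 7.8) / 9.8
X = 2.0 / 9.8
X = 0.2041


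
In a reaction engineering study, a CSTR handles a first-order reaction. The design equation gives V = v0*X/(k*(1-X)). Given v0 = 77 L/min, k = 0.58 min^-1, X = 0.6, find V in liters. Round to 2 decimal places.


V = v0 * X / (k * (1 - X))
V = 77 * 0.6 / (0.58 * (1 - 0.6))
V = 46.2 / (0.58 * 0.4)
V = 46.2 / 0.232
V = 199.14 L


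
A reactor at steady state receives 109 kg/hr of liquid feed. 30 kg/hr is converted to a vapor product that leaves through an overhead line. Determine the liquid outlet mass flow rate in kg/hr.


Steady-state mass balance on the main outlet: F_out = F_in - F_removed
F_out = 109 - 30
F_out = 79 kg/hr


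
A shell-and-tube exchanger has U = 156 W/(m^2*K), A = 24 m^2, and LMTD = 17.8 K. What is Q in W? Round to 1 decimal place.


Q = U * A * LMTD
Q = 156 * 24 * 17.8
Q = 66643.2 W


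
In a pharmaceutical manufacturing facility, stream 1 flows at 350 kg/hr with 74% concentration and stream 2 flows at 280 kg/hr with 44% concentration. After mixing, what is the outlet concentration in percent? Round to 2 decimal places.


Mass balance on solute: F1*x1 + F2*x2 = F3*x3
F3 = F1 + F2 = 350 + 280 = 630 kg/hr
x3 = (F1*x1 + F2*x2)/F3
x3 = (350*0.74 + 280*0.44) / 630
x3 = 60.67%


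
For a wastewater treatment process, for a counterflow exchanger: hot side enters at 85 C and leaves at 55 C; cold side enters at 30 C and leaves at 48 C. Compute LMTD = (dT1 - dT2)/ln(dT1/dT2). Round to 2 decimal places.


dT1 = Th_in - Tc_out = 85 - 48 = 37
dT2 = Th_out - Tc_in = 55 - 30 = 25
LMTD = (dT1 - dT2) / ln(dT1/dT2)
LMTD = (37 - 25) / ln(37/25)
LMTD = 30.61 K


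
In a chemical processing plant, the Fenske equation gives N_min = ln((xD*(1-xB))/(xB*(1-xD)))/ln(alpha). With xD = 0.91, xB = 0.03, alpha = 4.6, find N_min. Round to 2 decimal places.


N_min = ln((xD*(1-xB))/(xB*(1-xD))) / ln(alpha)
Numerator inside ln: 0.8827 / 0.0027 = 326.925926
ln(326.925926) = 5.789734
ln(alpha) = ln(4.6) = 1.526056
N_min = 5.789734 / 1.526056 = 3.79


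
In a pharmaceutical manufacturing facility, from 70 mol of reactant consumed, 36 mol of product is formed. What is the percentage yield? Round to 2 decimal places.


Yield = (moles product / moles consumed) * 100%
Yield = (36 / 70) * 100
Yield = 0.5143 * 100
Yield = 51.43%


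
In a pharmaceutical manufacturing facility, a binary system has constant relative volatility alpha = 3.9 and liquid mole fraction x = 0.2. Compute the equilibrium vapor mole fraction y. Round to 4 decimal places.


y = alpha*x / (1 + (alpha-1)*x)
y = 3.9*0.2 / (1 + (3.9-1)*0.2)
y = 0.78 / (1 + 0.58)
y = 0.78 / 1.58
y = 0.4937


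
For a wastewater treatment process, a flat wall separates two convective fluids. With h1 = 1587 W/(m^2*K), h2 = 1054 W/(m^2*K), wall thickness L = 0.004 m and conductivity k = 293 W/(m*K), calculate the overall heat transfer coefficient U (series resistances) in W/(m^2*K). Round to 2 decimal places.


1/U = 1/h1 + L/k + 1/h2
1/U = 1/1587 + 0.004/293 + 1/1054
1/U = 0.0006301197 + 1.36519e-05 + 0.0009487666
1/U = 0.0015925382
U = 627.93 W/(m^2*K)


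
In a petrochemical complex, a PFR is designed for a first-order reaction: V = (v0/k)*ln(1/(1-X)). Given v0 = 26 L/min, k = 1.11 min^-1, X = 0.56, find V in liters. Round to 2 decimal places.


V = (v0/k) * ln(1/(1-X))
V = (26/1.11) * ln(1/(1-0.56))
V = 23.423423 * ln(2.272727)
V = 23.423423 * 0.82098
V = 19.23 L


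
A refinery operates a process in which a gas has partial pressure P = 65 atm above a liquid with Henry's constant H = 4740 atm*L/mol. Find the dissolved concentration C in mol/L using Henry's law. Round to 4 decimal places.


C = P / H
C = 65 / 4740
C = 0.0137 mol/L


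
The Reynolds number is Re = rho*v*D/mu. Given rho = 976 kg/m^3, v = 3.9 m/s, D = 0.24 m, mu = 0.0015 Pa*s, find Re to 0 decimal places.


Re = rho * v * D / mu
Re = 976 * 3.9 * 0.24 / 0.0015
Re = 913.536 / 0.0015
Re = 609024


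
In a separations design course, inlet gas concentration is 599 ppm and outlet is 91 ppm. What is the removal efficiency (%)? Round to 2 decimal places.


Efficiency = (G_in - G_out) / G_in * 100%
Efficiency = (599 - 91) / 599 * 100
Efficiency = 508 / 599 * 100
Efficiency = 84.81%


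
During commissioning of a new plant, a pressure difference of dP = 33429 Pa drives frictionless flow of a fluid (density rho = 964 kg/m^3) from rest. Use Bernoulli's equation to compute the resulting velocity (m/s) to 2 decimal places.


v = sqrt(2*dP/rho)
v = sqrt(2*33429/964)
v = sqrt(69.354772)
v = 8.33 m/s


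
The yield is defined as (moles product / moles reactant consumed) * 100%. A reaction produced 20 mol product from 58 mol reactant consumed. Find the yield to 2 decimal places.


Yield = (moles product / moles consumed) * 100%
Yield = (20 / 58) * 100
Yield = 0.3448 * 100
Yield = 34.48%


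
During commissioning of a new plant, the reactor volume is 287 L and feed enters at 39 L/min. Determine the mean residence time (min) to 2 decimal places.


tau = V / v0
tau = 287 / 39
tau = 7.36 min


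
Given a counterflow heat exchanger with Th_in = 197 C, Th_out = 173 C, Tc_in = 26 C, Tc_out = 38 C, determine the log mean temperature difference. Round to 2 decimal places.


dT1 = Th_in - Tc_out = 197 - 38 = 159
dT2 = Th_out - Tc_in = 173 - 26 = 147
LMTD = (dT1 - dT2) / ln(dT1/dT2)
LMTD = (159 - 147) / ln(159/147)
LMTD = 152.92 K


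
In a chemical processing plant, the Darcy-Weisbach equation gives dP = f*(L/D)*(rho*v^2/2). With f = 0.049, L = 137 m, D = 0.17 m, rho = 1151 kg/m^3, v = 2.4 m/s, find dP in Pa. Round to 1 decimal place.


dP = f * (L/D) * (rho*v^2/2)
dP = 0.049 * (137/0.17) * (1151*2.4^2/2)
L/D = 805.88235294
rho*v^2/2 = 1151*5.76/2 = 3314.88
dP = 0.049 * 805.88235294 * 3314.88
dP = 130898.8 Pa


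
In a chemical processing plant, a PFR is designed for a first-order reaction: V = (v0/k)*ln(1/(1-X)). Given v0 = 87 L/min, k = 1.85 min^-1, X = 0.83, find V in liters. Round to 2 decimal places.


V = (v0/k) * ln(1/(1-X))
V = (87/1.85) * ln(1/(1-0.83))
V = 47.027027 * ln(5.882353)
V = 47.027027 * 1.771957
V = 83.33 L


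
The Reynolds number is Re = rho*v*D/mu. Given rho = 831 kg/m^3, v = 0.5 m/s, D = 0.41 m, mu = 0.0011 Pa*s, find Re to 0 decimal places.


Re = rho * v * D / mu
Re = 831 * 0.5 * 0.41 / 0.0011
Re = 170.355 / 0.0011
Re = 154868


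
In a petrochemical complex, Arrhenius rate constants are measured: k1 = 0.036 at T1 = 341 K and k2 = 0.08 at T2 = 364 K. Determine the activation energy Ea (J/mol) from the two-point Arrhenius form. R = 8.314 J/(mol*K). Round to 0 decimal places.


Ea = R * ln(k2/k1) / (1/T1 - 1/T2)
ln(k2/k1) = ln(0.08/0.036) = 0.7985077
1/T1 - 1/T2 = 1/341 - 1/364 = 0.000185298572
Ea = 8.314 * 0.7985077 / 0.000185298572
Ea = 35828 J/mol


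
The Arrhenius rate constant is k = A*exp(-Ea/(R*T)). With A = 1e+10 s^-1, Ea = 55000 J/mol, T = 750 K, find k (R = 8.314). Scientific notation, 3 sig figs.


k = A * exp(-Ea/(R*T))
k = 1e+10 * exp(-55000 / (8.314 * 750))
k = 1e+10 * exp(-8.820463)
k = 1.48e+06


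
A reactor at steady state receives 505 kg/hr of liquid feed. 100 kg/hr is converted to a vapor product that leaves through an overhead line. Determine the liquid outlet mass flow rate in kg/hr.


Steady-state mass balance on the main outlet: F_out = F_in - F_removed
F_out = 505 - 100
F_out = 405 kg/hr


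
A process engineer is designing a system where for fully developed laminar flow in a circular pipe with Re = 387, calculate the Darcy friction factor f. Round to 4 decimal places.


f = 64 / Re
f = 64 / 387
f = 0.1654


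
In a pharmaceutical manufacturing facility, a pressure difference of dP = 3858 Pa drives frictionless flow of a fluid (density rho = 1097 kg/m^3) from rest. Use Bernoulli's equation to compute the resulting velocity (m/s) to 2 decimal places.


v = sqrt(2*dP/rho)
v = sqrt(2*3858/1097)
v = sqrt(7.033728)
v = 2.65 m/s


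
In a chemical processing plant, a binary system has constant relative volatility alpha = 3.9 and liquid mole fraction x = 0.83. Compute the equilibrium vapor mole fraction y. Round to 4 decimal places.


y = alpha*x / (1 + (alpha-1)*x)
y = 3.9*0.83 / (1 + (3.9-1)*0.83)
y = 3.237 / (1 + 2.407)
y = 3.237 / 3.407
y = 0.9501


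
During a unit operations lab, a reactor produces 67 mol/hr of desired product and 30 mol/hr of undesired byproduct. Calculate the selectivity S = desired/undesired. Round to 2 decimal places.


S = desired product rate / undesired product rate
S = 67 / 30
S = 2.23


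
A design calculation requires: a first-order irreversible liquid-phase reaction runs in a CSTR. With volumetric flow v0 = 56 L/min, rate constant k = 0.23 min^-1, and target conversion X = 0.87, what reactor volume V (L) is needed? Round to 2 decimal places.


V = v0 * X / (k * (1 - X))
V = 56 * 0.87 / (0.23 * (1 - 0.87))
V = 48.72 / (0.23 * 0.13)
V = 48.72 / 0.0299
V = 1629.43 L


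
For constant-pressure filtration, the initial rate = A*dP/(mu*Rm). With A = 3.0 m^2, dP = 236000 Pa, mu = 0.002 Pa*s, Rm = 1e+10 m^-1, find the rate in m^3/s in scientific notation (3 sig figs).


rate = A * dP / (mu * Rm)
rate = 3.0 * 236000 / (0.002 * 1e+10)
rate = 708000.0 / 2.000e+07
rate = 3.54e-02 m^3/s


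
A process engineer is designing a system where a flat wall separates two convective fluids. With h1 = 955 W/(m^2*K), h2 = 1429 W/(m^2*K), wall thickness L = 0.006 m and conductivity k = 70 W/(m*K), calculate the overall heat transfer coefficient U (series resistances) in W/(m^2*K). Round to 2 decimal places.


1/U = 1/h1 + L/k + 1/h2
1/U = 1/955 + 0.006/70 + 1/1429
1/U = 0.0010471204 + 8.57143e-05 + 0.0006997901
1/U = 0.0018326248
U = 545.67 W/(m^2*K)


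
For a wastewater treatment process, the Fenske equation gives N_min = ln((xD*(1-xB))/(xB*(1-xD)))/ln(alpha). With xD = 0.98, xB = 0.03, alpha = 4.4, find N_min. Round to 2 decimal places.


N_min = ln((xD*(1-xB))/(xB*(1-xD))) / ln(alpha)
Numerator inside ln: 0.9506 / 0.0006 = 1584.333333
ln(1584.333333) = 7.367919
ln(alpha) = ln(4.4) = 1.481605
N_min = 7.367919 / 1.481605 = 4.97


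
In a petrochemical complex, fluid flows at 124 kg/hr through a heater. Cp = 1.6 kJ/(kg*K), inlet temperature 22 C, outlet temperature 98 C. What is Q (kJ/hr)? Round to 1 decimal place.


Q = m_dot * Cp * (T2 - T1)
Q = 124 * 1.6 * (98 - 22)
Q = 124 * 1.6 * 76
Q = 15078.4 kJ/hr


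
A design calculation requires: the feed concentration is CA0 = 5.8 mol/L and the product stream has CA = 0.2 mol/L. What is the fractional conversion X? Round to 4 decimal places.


X = (CA0 - CA) / CA0
X = (5.8 - 0.2) / 5.8
X = 5.6 / 5.8
X = 0.9655


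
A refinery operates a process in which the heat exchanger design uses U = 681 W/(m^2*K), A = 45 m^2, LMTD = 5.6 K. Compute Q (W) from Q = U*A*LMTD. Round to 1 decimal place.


Q = U * A * LMTD
Q = 681 * 45 * 5.6
Q = 171612.0 W


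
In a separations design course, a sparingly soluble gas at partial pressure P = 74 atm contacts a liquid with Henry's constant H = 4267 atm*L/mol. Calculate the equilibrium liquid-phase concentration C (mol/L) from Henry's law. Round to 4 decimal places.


C = P / H
C = 74 / 4267
C = 0.0173 mol/L


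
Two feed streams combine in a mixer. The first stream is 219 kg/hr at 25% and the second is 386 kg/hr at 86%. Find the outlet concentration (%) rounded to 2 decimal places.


Mass balance on solute: F1*x1 + F2*x2 = F3*x3
F3 = F1 + F2 = 219 + 386 = 605 kg/hr
x3 = (F1*x1 + F2*x2)/F3
x3 = (219*0.25 + 386*0.86) / 605
x3 = 63.92%


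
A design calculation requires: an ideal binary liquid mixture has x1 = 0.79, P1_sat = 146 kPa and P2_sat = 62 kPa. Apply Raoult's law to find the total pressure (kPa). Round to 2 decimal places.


P = x1*P1_sat + x2*P2_sat
x2 = 1 - x1 = 1 - 0.79 = 0.21
P = 0.79*146 + 0.21*62
P = 115.34 + 13.02
P = 128.36 kPa


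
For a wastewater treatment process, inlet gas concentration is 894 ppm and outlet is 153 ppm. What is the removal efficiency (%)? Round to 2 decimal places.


Efficiency = (G_in - G_out) / G_in * 100%
Efficiency = (894 - 153) / 894 * 100
Efficiency = 741 / 894 * 100
Efficiency = 82.89%


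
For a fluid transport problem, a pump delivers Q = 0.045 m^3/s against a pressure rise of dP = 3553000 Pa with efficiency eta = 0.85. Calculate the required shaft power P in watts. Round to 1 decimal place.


P = Q * dP / eta
P = 0.045 * 3553000 / 0.85
P = 159885.0 / 0.85
P = 188100.0 W


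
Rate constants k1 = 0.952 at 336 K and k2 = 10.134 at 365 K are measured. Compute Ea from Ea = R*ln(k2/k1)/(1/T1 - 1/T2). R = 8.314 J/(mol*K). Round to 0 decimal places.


Ea = R * ln(k2/k1) / (1/T1 - 1/T2)
ln(k2/k1) = ln(10.134/0.952) = 2.3650864
1/T1 - 1/T2 = 1/336 - 1/365 = 0.000236464449
Ea = 8.314 * 2.3650864 / 0.000236464449
Ea = 83156 J/mol


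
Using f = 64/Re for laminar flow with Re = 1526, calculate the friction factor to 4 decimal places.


f = 64 / Re
f = 64 / 1526
f = 0.0419


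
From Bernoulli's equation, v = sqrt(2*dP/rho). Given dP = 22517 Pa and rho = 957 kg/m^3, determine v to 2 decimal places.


v = sqrt(2*dP/rho)
v = sqrt(2*22517/957)
v = sqrt(47.057471)
v = 6.86 m/s


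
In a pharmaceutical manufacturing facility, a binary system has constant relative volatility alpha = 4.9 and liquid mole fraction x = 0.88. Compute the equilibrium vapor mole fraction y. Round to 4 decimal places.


y = alpha*x / (1 + (alpha-1)*x)
y = 4.9*0.88 / (1 + (4.9-1)*0.88)
y = 4.312 / (1 + 3.432)
y = 4.312 / 4.432
y = 0.9729


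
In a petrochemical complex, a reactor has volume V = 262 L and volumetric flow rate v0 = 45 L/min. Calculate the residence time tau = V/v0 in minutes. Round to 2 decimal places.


tau = V / v0
tau = 262 / 45
tau = 5.82 min


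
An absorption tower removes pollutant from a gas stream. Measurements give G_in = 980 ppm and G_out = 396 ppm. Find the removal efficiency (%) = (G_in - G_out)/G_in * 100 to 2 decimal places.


Efficiency = (G_in - G_out) / G_in * 100%
Efficiency = (980 - 396) / 980 * 100
Efficiency = 584 / 980 * 100
Efficiency = 59.59%


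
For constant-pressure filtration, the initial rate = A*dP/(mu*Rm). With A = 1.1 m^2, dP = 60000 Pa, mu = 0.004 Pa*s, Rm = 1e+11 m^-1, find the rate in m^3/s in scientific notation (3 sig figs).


rate = A * dP / (mu * Rm)
rate = 1.1 * 60000 / (0.004 * 1e+11)
rate = 66000.0 / 4.000e+08
rate = 1.65e-04 m^3/s


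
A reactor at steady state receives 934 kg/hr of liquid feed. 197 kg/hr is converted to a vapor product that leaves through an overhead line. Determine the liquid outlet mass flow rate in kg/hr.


Steady-state mass balance on the main outlet: F_out = F_in - F_removed
F_out = 934 - 197
F_out = 737 kg/hr


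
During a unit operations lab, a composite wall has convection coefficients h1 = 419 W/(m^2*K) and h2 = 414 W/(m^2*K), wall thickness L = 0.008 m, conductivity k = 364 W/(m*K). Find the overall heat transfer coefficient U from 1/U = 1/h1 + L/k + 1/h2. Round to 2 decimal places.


1/U = 1/h1 + L/k + 1/h2
1/U = 1/419 + 0.008/364 + 1/414
1/U = 0.0023866348 + 2.1978e-05 + 0.0024154589
1/U = 0.0048240717
U = 207.29 W/(m^2*K)


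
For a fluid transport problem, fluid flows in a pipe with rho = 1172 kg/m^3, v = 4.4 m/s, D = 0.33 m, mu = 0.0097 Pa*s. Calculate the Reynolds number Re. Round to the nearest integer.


Re = rho * v * D / mu
Re = 1172 * 4.4 * 0.33 / 0.0097
Re = 1701.744 / 0.0097
Re = 175438


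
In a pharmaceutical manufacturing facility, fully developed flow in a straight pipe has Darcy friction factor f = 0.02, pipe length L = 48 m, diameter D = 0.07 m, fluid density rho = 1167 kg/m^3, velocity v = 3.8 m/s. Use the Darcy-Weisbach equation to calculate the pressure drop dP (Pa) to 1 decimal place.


dP = f * (L/D) * (rho*v^2/2)
dP = 0.02 * (48/0.07) * (1167*3.8^2/2)
L/D = 685.71428571
rho*v^2/2 = 1167*14.44/2 = 8425.74
dP = 0.02 * 685.71428571 * 8425.74
dP = 115553.0 Pa


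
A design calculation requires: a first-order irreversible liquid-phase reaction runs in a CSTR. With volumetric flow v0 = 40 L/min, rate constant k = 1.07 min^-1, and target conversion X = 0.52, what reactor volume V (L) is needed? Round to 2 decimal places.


V = v0 * X / (k * (1 - X))
V = 40 * 0.52 / (1.07 * (1 - 0.52))
V = 20.8 / (1.07 * 0.48)
V = 20.8 / 0.5136
V = 40.50 L


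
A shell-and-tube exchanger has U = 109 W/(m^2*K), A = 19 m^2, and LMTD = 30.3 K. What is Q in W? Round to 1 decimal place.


Q = U * A * LMTD
Q = 109 * 19 * 30.3
Q = 62751.3 W


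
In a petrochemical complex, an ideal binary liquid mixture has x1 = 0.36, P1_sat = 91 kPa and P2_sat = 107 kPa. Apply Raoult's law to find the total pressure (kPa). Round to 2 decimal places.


P = x1*P1_sat + x2*P2_sat
x2 = 1 - x1 = 1 - 0.36 = 0.64
P = 0.36*91 + 0.64*107
P = 32.76 + 68.48
P = 101.24 kPa


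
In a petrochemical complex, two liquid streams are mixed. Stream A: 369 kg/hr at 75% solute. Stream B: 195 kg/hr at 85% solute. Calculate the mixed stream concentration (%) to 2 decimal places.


Mass balance on solute: F1*x1 + F2*x2 = F3*x3
F3 = F1 + F2 = 369 + 195 = 564 kg/hr
x3 = (F1*x1 + F2*x2)/F3
x3 = (369*0.75 + 195*0.85) / 564
x3 = 78.46%


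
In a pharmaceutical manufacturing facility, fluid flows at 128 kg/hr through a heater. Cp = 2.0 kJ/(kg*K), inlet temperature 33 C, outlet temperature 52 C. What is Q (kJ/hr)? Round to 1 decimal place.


Q = m_dot * Cp * (T2 - T1)
Q = 128 * 2.0 * (52 - 33)
Q = 128 * 2.0 * 19
Q = 4864.0 kJ/hr


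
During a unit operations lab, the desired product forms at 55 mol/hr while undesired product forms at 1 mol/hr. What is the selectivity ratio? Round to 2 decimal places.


S = desired product rate / undesired product rate
S = 55 / 1
S = 55.00


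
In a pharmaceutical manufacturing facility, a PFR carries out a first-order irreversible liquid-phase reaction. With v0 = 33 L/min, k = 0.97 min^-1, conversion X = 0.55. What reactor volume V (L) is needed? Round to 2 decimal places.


V = (v0/k) * ln(1/(1-X))
V = (33/0.97) * ln(1/(1-0.55))
V = 34.020619 * ln(2.222222)
V = 34.020619 * 0.798508
V = 27.17 L


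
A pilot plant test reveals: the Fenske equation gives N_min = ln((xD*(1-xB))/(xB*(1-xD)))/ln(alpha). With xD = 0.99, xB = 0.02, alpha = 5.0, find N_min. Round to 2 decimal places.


N_min = ln((xD*(1-xB))/(xB*(1-xD))) / ln(alpha)
Numerator inside ln: 0.9702 / 0.0002 = 4851.0
ln(4851.0) = 8.48694
ln(alpha) = ln(5.0) = 1.609438
N_min = 8.48694 / 1.609438 = 5.27


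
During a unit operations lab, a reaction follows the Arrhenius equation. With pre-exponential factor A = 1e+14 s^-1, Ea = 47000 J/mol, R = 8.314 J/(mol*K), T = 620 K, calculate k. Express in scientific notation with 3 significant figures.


k = A * exp(-Ea/(R*T))
k = 1e+14 * exp(-47000 / (8.314 * 620))
k = 1e+14 * exp(-9.117928)
k = 1.10e+10


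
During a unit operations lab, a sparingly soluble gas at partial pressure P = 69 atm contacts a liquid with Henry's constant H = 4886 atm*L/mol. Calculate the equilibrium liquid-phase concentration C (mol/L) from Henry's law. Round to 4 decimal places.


C = P / H
C = 69 / 4886
C = 0.0141 mol/L


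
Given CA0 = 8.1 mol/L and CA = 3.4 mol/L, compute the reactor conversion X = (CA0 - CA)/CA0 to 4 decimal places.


X = (CA0 - CA) / CA0
X = (8.1 - 3.4) / 8.1
X = 4.7 / 8.1
X = 0.5802


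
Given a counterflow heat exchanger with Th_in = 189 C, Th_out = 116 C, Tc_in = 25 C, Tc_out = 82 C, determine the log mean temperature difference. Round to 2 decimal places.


dT1 = Th_in - Tc_out = 189 - 82 = 107
dT2 = Th_out - Tc_in = 116 - 25 = 91
LMTD = (dT1 - dT2) / ln(dT1/dT2)
LMTD = (107 - 91) / ln(107/91)
LMTD = 98.78 K


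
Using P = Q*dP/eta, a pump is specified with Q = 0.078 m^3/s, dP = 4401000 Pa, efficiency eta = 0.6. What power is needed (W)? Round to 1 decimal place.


P = Q * dP / eta
P = 0.078 * 4401000 / 0.6
P = 343278.0 / 0.6
P = 572130.0 W


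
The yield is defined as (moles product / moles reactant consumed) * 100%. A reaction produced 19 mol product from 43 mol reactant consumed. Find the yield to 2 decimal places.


Yield = (moles product / moles consumed) * 100%
Yield = (19 / 43) * 100
Yield = 0.4419 * 100
Yield = 44.19%


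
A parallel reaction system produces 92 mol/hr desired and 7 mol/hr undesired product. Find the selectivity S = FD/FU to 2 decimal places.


S = desired product rate / undesired product rate
S = 92 / 7
S = 13.14


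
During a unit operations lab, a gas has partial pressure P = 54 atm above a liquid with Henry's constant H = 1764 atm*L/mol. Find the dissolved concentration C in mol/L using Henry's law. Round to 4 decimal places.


C = P / H
C = 54 / 1764
C = 0.0306 mol/L


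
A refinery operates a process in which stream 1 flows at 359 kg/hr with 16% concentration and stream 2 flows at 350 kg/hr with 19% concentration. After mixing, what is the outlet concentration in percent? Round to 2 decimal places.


Mass balance on solute: F1*x1 + F2*x2 = F3*x3
F3 = F1 + F2 = 359 + 350 = 709 kg/hr
x3 = (F1*x1 + F2*x2)/F3
x3 = (359*0.16 + 350*0.19) / 709
x3 = 17.48%


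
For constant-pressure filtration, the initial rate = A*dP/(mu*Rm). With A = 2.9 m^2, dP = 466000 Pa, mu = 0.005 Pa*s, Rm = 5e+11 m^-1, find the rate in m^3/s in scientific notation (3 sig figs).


rate = A * dP / (mu * Rm)
rate = 2.9 * 466000 / (0.005 * 5e+11)
rate = 1351400.0 / 2.500e+09
rate = 5.41e-04 m^3/s


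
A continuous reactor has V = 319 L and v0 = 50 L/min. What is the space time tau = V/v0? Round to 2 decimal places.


tau = V / v0
tau = 319 / 50
tau = 6.38 min


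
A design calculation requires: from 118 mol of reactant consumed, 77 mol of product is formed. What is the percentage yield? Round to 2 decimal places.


Yield = (moles product / moles consumed) * 100%
Yield = (77 / 118) * 100
Yield = 0.6525 * 100
Yield = 65.25%


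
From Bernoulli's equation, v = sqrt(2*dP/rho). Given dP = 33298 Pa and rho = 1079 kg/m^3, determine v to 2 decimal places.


v = sqrt(2*dP/rho)
v = sqrt(2*33298/1079)
v = sqrt(61.720111)
v = 7.86 m/s


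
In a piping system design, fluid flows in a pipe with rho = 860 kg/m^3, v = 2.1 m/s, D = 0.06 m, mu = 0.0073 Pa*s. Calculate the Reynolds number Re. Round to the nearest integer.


Re = rho * v * D / mu
Re = 860 * 2.1 * 0.06 / 0.0073
Re = 108.36 / 0.0073
Re = 14844


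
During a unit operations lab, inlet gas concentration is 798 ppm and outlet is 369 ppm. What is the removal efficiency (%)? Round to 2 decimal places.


Efficiency = (G_in - G_out) / G_in * 100%
Efficiency = (798 - 369) / 798 * 100
Efficiency = 429 / 798 * 100
Efficiency = 53.76%


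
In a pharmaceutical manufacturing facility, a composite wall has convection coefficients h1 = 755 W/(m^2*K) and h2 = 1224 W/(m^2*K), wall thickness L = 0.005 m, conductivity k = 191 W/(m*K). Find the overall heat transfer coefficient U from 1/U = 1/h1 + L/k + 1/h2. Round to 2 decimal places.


1/U = 1/h1 + L/k + 1/h2
1/U = 1/755 + 0.005/191 + 1/1224
1/U = 0.0013245033 + 2.6178e-05 + 0.0008169935
1/U = 0.0021676748
U = 461.32 W/(m^2*K)


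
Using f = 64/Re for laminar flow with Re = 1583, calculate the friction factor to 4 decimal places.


f = 64 / Re
f = 64 / 1583
f = 0.0404


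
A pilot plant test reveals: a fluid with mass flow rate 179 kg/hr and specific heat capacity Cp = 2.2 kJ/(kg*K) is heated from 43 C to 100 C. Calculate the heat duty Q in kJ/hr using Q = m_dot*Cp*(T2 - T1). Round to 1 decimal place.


Q = m_dot * Cp * (T2 - T1)
Q = 179 * 2.2 * (100 - 43)
Q = 179 * 2.2 * 57
Q = 22446.6 kJ/hr


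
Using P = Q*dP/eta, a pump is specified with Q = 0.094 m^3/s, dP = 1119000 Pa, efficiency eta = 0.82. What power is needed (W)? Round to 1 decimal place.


P = Q * dP / eta
P = 0.094 * 1119000 / 0.82
P = 105186.0 / 0.82
P = 128275.6 W


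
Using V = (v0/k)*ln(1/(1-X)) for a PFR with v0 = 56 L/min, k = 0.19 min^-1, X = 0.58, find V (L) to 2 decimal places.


V = (v0/k) * ln(1/(1-X))
V = (56/0.19) * ln(1/(1-0.58))
V = 294.736842 * ln(2.380952)
V = 294.736842 * 0.8675
V = 255.68 L


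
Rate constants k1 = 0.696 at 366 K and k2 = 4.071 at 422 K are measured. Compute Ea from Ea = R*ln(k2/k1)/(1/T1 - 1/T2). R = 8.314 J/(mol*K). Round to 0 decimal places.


Ea = R * ln(k2/k1) / (1/T1 - 1/T2)
ln(k2/k1) = ln(4.071/0.696) = 1.7662943
1/T1 - 1/T2 = 1/366 - 1/422 = 0.000362572191
Ea = 8.314 * 1.7662943 / 0.000362572191
Ea = 40502 J/mol


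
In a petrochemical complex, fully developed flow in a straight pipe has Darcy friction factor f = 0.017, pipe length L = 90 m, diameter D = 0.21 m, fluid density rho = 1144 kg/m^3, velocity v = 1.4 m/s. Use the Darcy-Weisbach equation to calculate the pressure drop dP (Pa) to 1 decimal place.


dP = f * (L/D) * (rho*v^2/2)
dP = 0.017 * (90/0.21) * (1144*1.4^2/2)
L/D = 428.57142857
rho*v^2/2 = 1144*1.96/2 = 1121.12
dP = 0.017 * 428.57142857 * 1121.12
dP = 8168.2 Pa


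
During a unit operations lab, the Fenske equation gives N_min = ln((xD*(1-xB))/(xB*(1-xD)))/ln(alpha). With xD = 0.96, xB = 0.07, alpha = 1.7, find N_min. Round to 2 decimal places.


N_min = ln((xD*(1-xB))/(xB*(1-xD))) / ln(alpha)
Numerator inside ln: 0.8928 / 0.0028 = 318.857143
ln(318.857143) = 5.764743
ln(alpha) = ln(1.7) = 0.530628
N_min = 5.764743 / 0.530628 = 10.86


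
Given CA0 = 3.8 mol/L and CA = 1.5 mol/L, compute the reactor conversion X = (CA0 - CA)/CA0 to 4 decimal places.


X = (CA0 - CA) / CA0
X = (3.8 - 1.5) / 3.8
X = 2.3 / 3.8
X = 0.6053


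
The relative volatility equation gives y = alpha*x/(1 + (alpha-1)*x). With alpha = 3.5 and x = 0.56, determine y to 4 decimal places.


y = alpha*x / (1 + (alpha-1)*x)
y = 3.5*0.56 / (1 + (3.5-1)*0.56)
y = 1.96 / (1 + 1.4)
y = 1.96 / 2.4
y = 0.8167


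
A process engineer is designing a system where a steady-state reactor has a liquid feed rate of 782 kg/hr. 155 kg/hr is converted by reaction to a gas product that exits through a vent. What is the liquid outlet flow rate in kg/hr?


Steady-state mass balance on the main outlet: F_out = F_in - F_removed
F_out = 782 - 155
F_out = 627 kg/hr


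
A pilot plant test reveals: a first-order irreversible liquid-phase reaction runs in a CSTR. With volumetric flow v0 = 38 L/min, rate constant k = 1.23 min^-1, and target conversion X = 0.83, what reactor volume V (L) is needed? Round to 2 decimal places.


V = v0 * X / (k * (1 - X))
V = 38 * 0.83 / (1.23 * (1 - 0.83))
V = 31.54 / (1.23 * 0.17)
V = 31.54 / 0.2091
V = 150.84 L


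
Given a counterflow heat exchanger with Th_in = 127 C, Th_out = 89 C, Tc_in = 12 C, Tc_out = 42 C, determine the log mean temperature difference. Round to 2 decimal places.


dT1 = Th_in - Tc_out = 127 - 42 = 85
dT2 = Th_out - Tc_in = 89 - 12 = 77
LMTD = (dT1 - dT2) / ln(dT1/dT2)
LMTD = (85 - 77) / ln(85/77)
LMTD = 80.93 K


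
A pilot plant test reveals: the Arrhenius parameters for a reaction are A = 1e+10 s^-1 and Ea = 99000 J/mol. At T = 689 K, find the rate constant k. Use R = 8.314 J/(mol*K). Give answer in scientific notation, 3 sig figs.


k = A * exp(-Ea/(R*T))
k = 1e+10 * exp(-99000 / (8.314 * 689))
k = 1e+10 * exp(-17.282476)
k = 3.12e+02


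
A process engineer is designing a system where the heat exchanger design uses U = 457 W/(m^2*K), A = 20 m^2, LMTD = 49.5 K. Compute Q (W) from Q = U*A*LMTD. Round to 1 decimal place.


Q = U * A * LMTD
Q = 457 * 20 * 49.5
Q = 452430.0 W


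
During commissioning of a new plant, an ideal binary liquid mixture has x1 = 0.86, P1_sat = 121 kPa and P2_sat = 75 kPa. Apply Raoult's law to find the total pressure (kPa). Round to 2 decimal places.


P = x1*P1_sat + x2*P2_sat
x2 = 1 - x1 = 1 - 0.86 = 0.14
P = 0.86*121 + 0.14*75
P = 104.06 + 10.5
P = 114.56 kPa


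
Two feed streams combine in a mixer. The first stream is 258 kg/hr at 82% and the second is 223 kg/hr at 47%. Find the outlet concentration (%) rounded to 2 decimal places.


Mass balance on solute: F1*x1 + F2*x2 = F3*x3
F3 = F1 + F2 = 258 + 223 = 481 kg/hr
x3 = (F1*x1 + F2*x2)/F3
x3 = (258*0.82 + 223*0.47) / 481
x3 = 65.77%


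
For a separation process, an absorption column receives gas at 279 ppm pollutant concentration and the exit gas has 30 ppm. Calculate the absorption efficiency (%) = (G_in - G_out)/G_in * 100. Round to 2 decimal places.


Efficiency = (G_in - G_out) / G_in * 100%
Efficiency = (279 - 30) / 279 * 100
Efficiency = 249 / 279 * 100
Efficiency = 89.25%


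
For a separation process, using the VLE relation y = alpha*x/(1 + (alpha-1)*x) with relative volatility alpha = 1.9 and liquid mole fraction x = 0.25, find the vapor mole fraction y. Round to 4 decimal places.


y = alpha*x / (1 + (alpha-1)*x)
y = 1.9*0.25 / (1 + (1.9-1)*0.25)
y = 0.475 / (1 + 0.225)
y = 0.475 / 1.225
y = 0.3878


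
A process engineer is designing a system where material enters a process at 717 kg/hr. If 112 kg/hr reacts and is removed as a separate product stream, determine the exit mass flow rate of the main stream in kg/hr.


Steady-state mass balance on the main outlet: F_out = F_in - F_removed
F_out = 717 - 112
F_out = 605 kg/hr


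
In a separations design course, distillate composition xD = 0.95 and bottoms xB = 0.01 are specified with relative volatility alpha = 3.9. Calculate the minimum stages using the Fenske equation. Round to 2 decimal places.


N_min = ln((xD*(1-xB))/(xB*(1-xD))) / ln(alpha)
Numerator inside ln: 0.9405 / 0.0005 = 1881.0
ln(1881.0) = 7.539559
ln(alpha) = ln(3.9) = 1.360977
N_min = 7.539559 / 1.360977 = 5.54


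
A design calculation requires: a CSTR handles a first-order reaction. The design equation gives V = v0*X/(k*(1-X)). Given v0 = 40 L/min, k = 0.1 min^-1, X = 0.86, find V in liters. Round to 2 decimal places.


V = v0 * X / (k * (1 - X))
V = 40 * 0.86 / (0.1 * (1 - 0.86))
V = 34.4 / (0.1 * 0.14)
V = 34.4 / 0.014
V = 2457.14 L


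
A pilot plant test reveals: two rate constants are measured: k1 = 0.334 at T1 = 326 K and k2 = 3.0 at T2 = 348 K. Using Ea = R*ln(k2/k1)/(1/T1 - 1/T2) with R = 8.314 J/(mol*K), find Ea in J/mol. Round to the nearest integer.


Ea = R * ln(k2/k1) / (1/T1 - 1/T2)
ln(k2/k1) = ln(3.0/0.334) = 2.1952266
1/T1 - 1/T2 = 1/326 - 1/348 = 0.000193921444
Ea = 8.314 * 2.1952266 / 0.000193921444
Ea = 94116 J/mol


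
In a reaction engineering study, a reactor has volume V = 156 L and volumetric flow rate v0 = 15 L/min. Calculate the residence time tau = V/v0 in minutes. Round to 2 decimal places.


tau = V / v0
tau = 156 / 15
tau = 10.40 min


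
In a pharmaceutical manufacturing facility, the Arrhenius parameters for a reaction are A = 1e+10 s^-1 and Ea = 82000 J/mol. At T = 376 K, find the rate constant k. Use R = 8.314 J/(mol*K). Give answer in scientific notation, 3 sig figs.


k = A * exp(-Ea/(R*T))
k = 1e+10 * exp(-82000 / (8.314 * 376))
k = 1e+10 * exp(-26.231069)
k = 4.06e-02


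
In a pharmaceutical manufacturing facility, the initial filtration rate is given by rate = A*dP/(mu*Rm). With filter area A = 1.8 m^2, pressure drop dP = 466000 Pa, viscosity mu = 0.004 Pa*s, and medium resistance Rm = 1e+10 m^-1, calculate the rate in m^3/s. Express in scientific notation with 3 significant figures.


rate = A * dP / (mu * Rm)
rate = 1.8 * 466000 / (0.004 * 1e+10)
rate = 838800.0 / 4.000e+07
rate = 2.10e-02 m^3/s


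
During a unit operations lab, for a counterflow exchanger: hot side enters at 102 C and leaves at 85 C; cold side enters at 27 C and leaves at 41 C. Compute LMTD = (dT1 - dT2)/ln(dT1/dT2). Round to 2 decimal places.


dT1 = Th_in - Tc_out = 102 - 41 = 61
dT2 = Th_out - Tc_in = 85 - 27 = 58
LMTD = (dT1 - dT2) / ln(dT1/dT2)
LMTD = (61 - 58) / ln(61/58)
LMTD = 59.49 K


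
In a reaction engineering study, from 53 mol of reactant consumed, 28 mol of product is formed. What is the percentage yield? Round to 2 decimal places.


Yield = (moles product / moles consumed) * 100%
Yield = (28 / 53) * 100
Yield = 0.5283 * 100
Yield = 52.83%


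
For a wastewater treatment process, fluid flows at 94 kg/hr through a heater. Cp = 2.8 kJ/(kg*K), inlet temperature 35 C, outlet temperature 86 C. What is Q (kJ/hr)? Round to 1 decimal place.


Q = m_dot * Cp * (T2 - T1)
Q = 94 * 2.8 * (86 - 35)
Q = 94 * 2.8 * 51
Q = 13423.2 kJ/hr


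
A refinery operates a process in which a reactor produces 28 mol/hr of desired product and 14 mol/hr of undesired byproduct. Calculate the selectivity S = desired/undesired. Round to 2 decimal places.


S = desired product rate / undesired product rate
S = 28 / 14
S = 2.00


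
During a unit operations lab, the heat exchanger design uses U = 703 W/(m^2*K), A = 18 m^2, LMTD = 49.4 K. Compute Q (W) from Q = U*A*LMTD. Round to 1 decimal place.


Q = U * A * LMTD
Q = 703 * 18 * 49.4
Q = 625107.6 W


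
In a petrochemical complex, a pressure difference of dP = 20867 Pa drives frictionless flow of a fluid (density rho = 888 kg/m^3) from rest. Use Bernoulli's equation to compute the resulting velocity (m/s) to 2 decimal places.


v = sqrt(2*dP/rho)
v = sqrt(2*20867/888)
v = sqrt(46.997748)
v = 6.86 m/s


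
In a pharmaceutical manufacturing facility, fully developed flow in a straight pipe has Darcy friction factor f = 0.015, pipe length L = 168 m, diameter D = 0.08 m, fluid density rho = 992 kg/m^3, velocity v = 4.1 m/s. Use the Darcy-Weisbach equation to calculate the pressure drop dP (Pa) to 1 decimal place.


dP = f * (L/D) * (rho*v^2/2)
dP = 0.015 * (168/0.08) * (992*4.1^2/2)
L/D = 2100.0
rho*v^2/2 = 992*16.81/2 = 8337.76
dP = 0.015 * 2100.0 * 8337.76
dP = 262639.4 Pa


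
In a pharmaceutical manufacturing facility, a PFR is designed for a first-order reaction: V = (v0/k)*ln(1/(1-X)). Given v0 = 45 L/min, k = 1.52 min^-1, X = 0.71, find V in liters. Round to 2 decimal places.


V = (v0/k) * ln(1/(1-X))
V = (45/1.52) * ln(1/(1-0.71))
V = 29.605263 * ln(3.448276)
V = 29.605263 * 1.237874
V = 36.65 L
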